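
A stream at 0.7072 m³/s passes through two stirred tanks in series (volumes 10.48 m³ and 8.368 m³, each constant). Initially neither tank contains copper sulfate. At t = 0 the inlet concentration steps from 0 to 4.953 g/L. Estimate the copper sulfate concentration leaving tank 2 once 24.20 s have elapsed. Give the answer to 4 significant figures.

Species balance on tank i: dCᵢ/dt = (Cᵢ₋₁ − Cᵢ)/τᵢ with τᵢ = Vᵢ/Q.
τ₁ = 10.48/0.7072 = 14.8190 s; τ₂ = 8.368/0.7072 = 11.8326 s.
Solving the cascade with C₁(0)=C₂(0)=0 gives C₂(t) = C_in[1 − (τ₁ e^(−t/τ₁) − τ₂ e^(−t/τ₂))/(τ₁ − τ₂)].
At t = 24.20: e^(−t/τ₁) = 0.195335, e^(−t/τ₂) = 0.129354.
C₂ = 4.953·[1 − (14.8190·0.195335 − 11.8326·0.129354)/(2.98643)] = 4.953·0.543240 = 2.69067 g/L.

2.691 g/L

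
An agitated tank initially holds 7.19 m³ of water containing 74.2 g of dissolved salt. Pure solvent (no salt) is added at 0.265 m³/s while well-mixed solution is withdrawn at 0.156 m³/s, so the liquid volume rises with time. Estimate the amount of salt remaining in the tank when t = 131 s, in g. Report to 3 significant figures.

15.5 g

Total volume: dV/dt = Q_in − Q_out = 0.10900 m³/s, so V(t) = 7.19 + 0.10900 t and V(131) = 21.469 m³.
No salt enters, so dm/dt = −Q_out · (m/V).
Separate: dm/m = −Q_out dt/V(t) ⇒ ln(m/m₀) = −(Q_out/(Q_in−Q_out)) ln(V/V₀).
m = m₀ (V₀/V)^(Q_out/(Q_in−Q_out)) = 74.2 × (7.19/21.469)^(1.4312) = 15.505 g.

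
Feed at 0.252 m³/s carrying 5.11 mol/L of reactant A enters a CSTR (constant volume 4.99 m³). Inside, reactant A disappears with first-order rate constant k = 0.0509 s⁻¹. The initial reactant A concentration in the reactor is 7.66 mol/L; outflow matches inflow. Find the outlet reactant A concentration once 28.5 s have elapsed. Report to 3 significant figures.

V dC/dt = Q(C_in − C) − k V C.
This is linear with rate a = Q/V + k = 0.10140 s⁻¹.
C_ss = Q C_in/(Q + kV) = 2.5449 mol/L; C(t) = C_ss + (C₀ − C_ss) e^(−a t).
C(28.5) = 2.5449 + (5.1151)·e^(−0.10140·28.5) = 2.5449 + (5.1151)·0.055580 = 2.8292 mol/L.

2.83 mol/L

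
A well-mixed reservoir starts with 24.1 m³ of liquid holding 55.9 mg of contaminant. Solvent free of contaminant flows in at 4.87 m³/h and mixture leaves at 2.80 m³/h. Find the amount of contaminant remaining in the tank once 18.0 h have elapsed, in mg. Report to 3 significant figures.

Let m(t) be the amount of contaminant. Volume: V(t) = V₀ + (Q_in − Q_out) t = 24.1 + 2.0700 t; V(18.0) = 61.360 m³.
Species balance (pure solvent in): dm/dt = −Q_out · m/V(t).
Separate: dm/m = −Q_out dt/V(t) ⇒ ln(m/m₀) = −(Q_out/(Q_in−Q_out)) ln(V/V₀).
m = m₀ (V₀/V)^(Q_out/(Q_in−Q_out)) = 55.9 × (24.1/61.360)^(1.3527) = 15.791 mg.

15.8 mg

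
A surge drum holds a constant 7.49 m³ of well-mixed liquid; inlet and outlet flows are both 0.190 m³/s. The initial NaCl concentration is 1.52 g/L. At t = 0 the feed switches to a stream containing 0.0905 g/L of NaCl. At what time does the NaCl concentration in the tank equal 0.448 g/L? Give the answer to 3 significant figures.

Mass balance on the solute (V constant): V dC/dt = Q(C_in − C), so τ = V/Q = 39.421 s.
C(t) = C_in + (C₀ − C_in) e^(−t/τ). Set C = 0.448 and solve for t:
e^(−t/τ) = (C − C_in)/(C₀ − C_in) = (0.448 − 0.0905)/(1.52 − 0.0905) = 0.25009
t = −τ ln(…) = 39.421 × 1.3859 = 54.635 s.

54.6 s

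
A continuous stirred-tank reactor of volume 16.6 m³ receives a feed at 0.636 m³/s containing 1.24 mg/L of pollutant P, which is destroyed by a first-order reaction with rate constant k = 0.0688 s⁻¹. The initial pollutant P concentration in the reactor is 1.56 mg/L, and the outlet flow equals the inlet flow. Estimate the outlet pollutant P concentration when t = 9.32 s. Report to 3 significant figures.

0.855 mg/L

Accumulation = in − out − consumed: V dC/dt = Q C_in − Q C − k V C.
dC/dt = (Q/V) C_in − (Q/V + k) C; effective rate a = Q/V + k = 0.038313 + 0.0688 = 0.10711 s⁻¹.
C_ss = Q C_in/(Q + kV) = 0.44353 mg/L; C(t) = C_ss + (C₀ − C_ss) e^(−a t).
C(9.32) = 0.44353 + (1.1165)·e^(−0.10711·9.32) = 0.44353 + (1.1165)·0.36851 = 0.85496 mg/L.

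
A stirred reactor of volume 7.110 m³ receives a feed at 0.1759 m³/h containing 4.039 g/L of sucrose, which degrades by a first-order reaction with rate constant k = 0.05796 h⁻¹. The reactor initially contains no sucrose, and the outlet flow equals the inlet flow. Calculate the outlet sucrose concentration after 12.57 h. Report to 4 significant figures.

0.7810 g/L

Species balance: V dC/dt = Q C_in − Q C − k V C.
This is linear with rate a = Q/V + k = 0.0826998 h⁻¹.
C_ss = Q C_in/(Q + kV) = 1.20827 g/L; C(t) = C_ss + (C₀ − C_ss) e^(−a t).
C(12.57) = 1.20827 + (-1.20827)·e^(−0.0826998·12.57) = 1.20827 + (-1.20827)·0.353619 = 0.781006 g/L.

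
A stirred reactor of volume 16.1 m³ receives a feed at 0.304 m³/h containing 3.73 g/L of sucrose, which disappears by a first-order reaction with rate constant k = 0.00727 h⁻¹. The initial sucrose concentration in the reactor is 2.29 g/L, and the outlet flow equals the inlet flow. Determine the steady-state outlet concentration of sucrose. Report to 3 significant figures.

Accumulation = in − out − consumed: V dC/dt = Q C_in − Q C − k V C.
At steady state: 0 = Q C_in − (Q + kV) C_ss, so C_ss = Q C_in/(Q + kV).
C_ss = 0.304·3.73/(0.304 + 0.00727·16.1) = 1.1339/0.42105 = 2.6931 g/L.

2.69 g/L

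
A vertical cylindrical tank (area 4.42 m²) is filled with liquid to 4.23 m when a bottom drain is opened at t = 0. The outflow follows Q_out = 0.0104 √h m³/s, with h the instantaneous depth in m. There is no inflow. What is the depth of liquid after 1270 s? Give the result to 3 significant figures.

With no inflow, A dh/dt = −0.0104 √h.
This is separable: 2 d(√h)/dt = −0.0104/A, so √h = √h₀ − (0.0104/(2A)) t.
√h = √4.23 − 0.0104·1270/(2·4.42) = 2.0567 − 1.4941 = 0.56258.
h = 0.56258² = 0.31649 m.

0.316 m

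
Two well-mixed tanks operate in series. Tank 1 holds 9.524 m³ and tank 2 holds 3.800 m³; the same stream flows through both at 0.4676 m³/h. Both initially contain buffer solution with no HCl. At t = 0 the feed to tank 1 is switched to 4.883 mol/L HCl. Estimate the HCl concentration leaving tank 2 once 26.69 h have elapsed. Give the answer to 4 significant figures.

Each tank obeys Vᵢ dCᵢ/dt = Q(Cᵢ₋₁ − Cᵢ), so τᵢ = Vᵢ/Q.
τ₁ = 9.524/0.4676 = 20.3678 h; τ₂ = 3.800/0.4676 = 8.12660 h.
Tank 1: C₁ = C_in(1 − e^(−t/τ₁)). Tank 2 (τ₁ ≠ τ₂): C₂ = C_in[1 − (τ₁ e^(−t/τ₁) − τ₂ e^(−t/τ₂))/(τ₁ − τ₂)].
At t = 26.69: e^(−t/τ₁) = 0.269712, e^(−t/τ₂) = 0.0374677.
C₂ = 4.883·[1 − (20.3678·0.269712 − 8.12660·0.0374677)/(12.2412)] = 4.883·0.576107 = 2.81313 mol/L.

2.813 mol/L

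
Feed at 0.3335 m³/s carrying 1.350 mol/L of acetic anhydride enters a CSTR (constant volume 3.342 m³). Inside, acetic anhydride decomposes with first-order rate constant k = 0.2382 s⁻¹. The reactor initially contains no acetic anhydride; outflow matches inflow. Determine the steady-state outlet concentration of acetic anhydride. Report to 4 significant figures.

0.3986 mol/L

Species balance: V dC/dt = Q C_in − Q C − k V C.
At steady state: 0 = Q C_in − (Q + kV) C_ss, so C_ss = Q C_in/(Q + kV).
C_ss = 0.3335·1.350/(0.3335 + 0.2382·3.342) = 0.450225/1.12956 = 0.398583 mol/L.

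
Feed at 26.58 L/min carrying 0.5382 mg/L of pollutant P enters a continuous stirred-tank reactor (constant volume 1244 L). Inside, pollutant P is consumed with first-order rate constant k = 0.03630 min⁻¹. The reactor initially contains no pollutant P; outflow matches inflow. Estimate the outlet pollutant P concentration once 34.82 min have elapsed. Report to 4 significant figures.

0.1726 mg/L

Accumulation = in − out − consumed: V dC/dt = Q C_in − Q C − k V C.
dC/dt = (Q/V) C_in − (Q/V + k) C; effective rate a = Q/V + k = 0.0213666 + 0.03630 = 0.0576666 min⁻¹.
C_ss = Q C_in/(Q + kV) = 0.199413 mg/L; C(t) = C_ss + (C₀ − C_ss) e^(−a t).
C(34.82) = 0.199413 + (-0.199413)·e^(−0.0576666·34.82) = 0.199413 + (-0.199413)·0.134264 = 0.172639 mg/L.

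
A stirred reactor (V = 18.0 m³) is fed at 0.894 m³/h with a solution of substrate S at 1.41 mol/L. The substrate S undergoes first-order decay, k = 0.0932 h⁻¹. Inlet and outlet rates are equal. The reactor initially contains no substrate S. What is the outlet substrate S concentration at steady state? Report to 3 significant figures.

0.490 mol/L

Accumulation = in − out − consumed: V dC/dt = Q C_in − Q C − k V C.
At steady state: 0 = Q C_in − (Q + kV) C_ss, so C_ss = Q C_in/(Q + kV).
C_ss = 0.894·1.41/(0.894 + 0.0932·18.0) = 1.2605/2.5716 = 0.49018 mol/L.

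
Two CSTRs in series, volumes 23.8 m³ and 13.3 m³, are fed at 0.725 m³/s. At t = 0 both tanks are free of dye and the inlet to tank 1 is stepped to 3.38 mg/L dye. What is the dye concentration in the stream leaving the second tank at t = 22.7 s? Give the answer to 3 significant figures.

0.785 mg/L

Species balance on tank i: dCᵢ/dt = (Cᵢ₋₁ − Cᵢ)/τᵢ with τᵢ = Vᵢ/Q.
τ₁ = 23.8/0.725 = 32.828 s; τ₂ = 13.3/0.725 = 18.345 s.
Solving the cascade with C₁(0)=C₂(0)=0 gives C₂(t) = C_in[1 − (τ₁ e^(−t/τ₁) − τ₂ e^(−t/τ₂))/(τ₁ − τ₂)].
At t = 22.7: e^(−t/τ₁) = 0.50083, e^(−t/τ₂) = 0.29014.
C₂ = 3.38·[1 − (32.828·0.50083 − 18.345·0.29014)/(14.483)] = 3.38·0.23229 = 0.78515 mg/L.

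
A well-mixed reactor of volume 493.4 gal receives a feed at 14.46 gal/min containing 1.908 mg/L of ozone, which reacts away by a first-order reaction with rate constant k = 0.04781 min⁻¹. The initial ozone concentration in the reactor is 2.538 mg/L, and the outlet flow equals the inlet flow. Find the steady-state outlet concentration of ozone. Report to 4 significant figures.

Accumulation = in − out − consumed: V dC/dt = Q C_in − Q C − k V C.
At steady state: 0 = Q C_in − (Q + kV) C_ss, so C_ss = Q C_in/(Q + kV).
C_ss = 14.46·1.908/(14.46 + 0.04781·493.4) = 27.5897/38.0495 = 0.725101 mg/L.

0.7251 mg/L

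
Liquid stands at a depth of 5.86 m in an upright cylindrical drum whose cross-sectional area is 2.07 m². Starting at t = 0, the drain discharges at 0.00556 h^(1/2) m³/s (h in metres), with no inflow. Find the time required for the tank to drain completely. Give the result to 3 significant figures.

A dh/dt = −Q_out = −0.00556 √h.
Separate and integrate: 2(√h − √h₀) = −(0.00556/A) t.
Tank is empty when √h = 0: t_empty = 2A√h₀/0.00556.
t_empty = 2·2.07·√5.86/0.00556 = 4.1400·2.4207/0.00556 = 1802.5 s.

1800 s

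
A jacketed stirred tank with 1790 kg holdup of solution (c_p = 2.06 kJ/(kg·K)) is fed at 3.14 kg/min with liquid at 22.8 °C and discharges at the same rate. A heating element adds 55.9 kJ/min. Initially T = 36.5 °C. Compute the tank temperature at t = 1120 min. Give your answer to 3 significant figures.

32.2 °C

M c_p dT/dt = ṁ c_p (T_in − T) + Q̇.
τ = M/ṁ = 570.06 min; T_ss = T_in + Q̇/(ṁ c_p) = 22.8 + 55.9/(3.14·2.06) = 31.442 °C.
T approaches T_ss exponentially: T(t) = T_ss + (T₀ − T_ss) e^(−t/τ).
T(1120) = 31.442 + (5.0580)·e^(−1120/570.06) = 31.442 + (5.0580)·0.14020 = 32.151 °C.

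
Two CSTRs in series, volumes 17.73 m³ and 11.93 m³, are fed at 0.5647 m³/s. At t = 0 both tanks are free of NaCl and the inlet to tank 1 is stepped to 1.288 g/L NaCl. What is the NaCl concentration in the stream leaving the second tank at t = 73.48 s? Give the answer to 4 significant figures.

0.9906 g/L

Each tank obeys Vᵢ dCᵢ/dt = Q(Cᵢ₋₁ − Cᵢ), so τᵢ = Vᵢ/Q.
τ₁ = 17.73/0.5647 = 31.3972 s; τ₂ = 11.93/0.5647 = 21.1263 s.
Tank 1: C₁ = C_in(1 − e^(−t/τ₁)). Tank 2 (τ₁ ≠ τ₂): C₂ = C_in[1 − (τ₁ e^(−t/τ₁) − τ₂ e^(−t/τ₂))/(τ₁ − τ₂)].
At t = 73.48: e^(−t/τ₁) = 0.0962953, e^(−t/τ₂) = 0.0308649.
C₂ = 1.288·[1 − (31.3972·0.0962953 − 21.1263·0.0308649)/(10.2709)] = 1.288·0.769121 = 0.990628 g/L.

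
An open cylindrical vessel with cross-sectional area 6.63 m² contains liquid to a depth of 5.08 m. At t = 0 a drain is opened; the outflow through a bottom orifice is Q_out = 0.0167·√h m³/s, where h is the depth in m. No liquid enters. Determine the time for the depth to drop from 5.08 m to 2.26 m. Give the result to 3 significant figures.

596 s

A dh/dt = −Q_out = −0.0167 √h.
This is separable: 2 d(√h)/dt = −0.0167/A, so √h = √h₀ − (0.0167/(2A)) t.
t = 2A(√h₀ − √h)/0.0167 = 2·6.63·(√5.08 − √2.26)/0.0167
  = 13.260 × (2.2539 − 1.5033) / 0.0167 = 595.95 s.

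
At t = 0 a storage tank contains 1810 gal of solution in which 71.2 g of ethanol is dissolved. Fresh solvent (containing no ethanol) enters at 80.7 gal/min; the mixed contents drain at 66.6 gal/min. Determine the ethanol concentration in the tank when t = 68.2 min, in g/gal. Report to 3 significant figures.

Total volume: dV/dt = Q_in − Q_out = 14.100 gal/min, so V(t) = 1810 + 14.100 t and V(68.2) = 2771.6 gal.
Species balance (pure solvent in): dm/dt = −Q_out · m/V(t).
Separate: dm/m = −Q_out dt/V(t) ⇒ ln(m/m₀) = −(Q_out/(Q_in−Q_out)) ln(V/V₀).
m = m₀ (V₀/V)^(Q_out/(Q_in−Q_out)) = 71.2 × (1810/2771.6)^(4.7234) = 9.5146 g.
C = m/V = 9.5146/2771.6 = 0.0034329 g/gal.

0.00343 g/gal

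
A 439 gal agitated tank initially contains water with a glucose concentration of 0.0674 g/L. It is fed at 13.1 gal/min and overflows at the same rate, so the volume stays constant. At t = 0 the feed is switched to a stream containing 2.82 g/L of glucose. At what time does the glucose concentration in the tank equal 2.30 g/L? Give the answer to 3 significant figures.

55.8 min

Transient balance on the dissolved component: V dC/dt = Q(C_in − C), so τ = V/Q = 33.511 min.
C(t) = C_in + (C₀ − C_in) e^(−t/τ). Set C = 2.30 and solve for t:
e^(−t/τ) = (C − C_in)/(C₀ − C_in) = (2.30 − 2.82)/(0.0674 − 2.82) = 0.18891
t = −τ ln(…) = 33.511 × 1.6665 = 55.846 min.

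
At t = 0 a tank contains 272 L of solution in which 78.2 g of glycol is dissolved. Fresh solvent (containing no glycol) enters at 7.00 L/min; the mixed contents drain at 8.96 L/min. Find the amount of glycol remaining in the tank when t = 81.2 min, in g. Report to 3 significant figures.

1.40 g

Let m(t) be the amount of glycol. Volume: V(t) = V₀ + (Q_in − Q_out) t = 272 − 1.9600 t; V(81.2) = 112.85 L.
Species balance (pure solvent in): dm/dt = −Q_out · m/V(t).
dm/m = −Q_out dt/(V₀ − 1.9600 t); integrating gives ln(m/m₀) = −(Q_out/(Q_in−Q_out)) ln(V/V₀).
m = m₀ (V₀/V)^(Q_out/(Q_in−Q_out)) = 78.2 × (272/112.85)^(-4.5714) = 1.4015 g.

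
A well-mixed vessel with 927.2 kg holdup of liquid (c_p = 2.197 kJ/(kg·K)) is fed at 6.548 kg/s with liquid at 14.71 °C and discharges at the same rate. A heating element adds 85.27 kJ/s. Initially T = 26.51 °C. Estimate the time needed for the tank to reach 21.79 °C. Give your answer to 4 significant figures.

230.6 s

M c_p dT/dt = ṁ c_p (T_in − T) + Q̇.
τ = M/ṁ = 141.600 s; T_ss = T_in + Q̇/(ṁ c_p) = 20.6373 °C.
T(t) = T_ss + (T₀ − T_ss) e^(−t/τ). Set T = 21.79:
e^(−t/τ) = (21.79 − 20.6373)/(26.51 − 20.6373) = 0.196280
t = −141.600 · ln(0.196280) = 230.556 s.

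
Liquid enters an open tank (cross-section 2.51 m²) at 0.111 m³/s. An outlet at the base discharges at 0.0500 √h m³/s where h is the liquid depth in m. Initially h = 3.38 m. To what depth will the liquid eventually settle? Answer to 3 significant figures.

4.93 m

Accumulation of liquid (constant cross-section A): A dh/dt = Q_in − 0.0500 √h. At steady state dh/dt = 0:
Q_in = 0.0500 √h_ss ⇒ √h_ss = 0.111/0.0500 = 2.2200.
h_ss = 2.2200² = 4.9284 m. (Since h₀ = 3.38 m < h_ss, the level will rise toward this value.)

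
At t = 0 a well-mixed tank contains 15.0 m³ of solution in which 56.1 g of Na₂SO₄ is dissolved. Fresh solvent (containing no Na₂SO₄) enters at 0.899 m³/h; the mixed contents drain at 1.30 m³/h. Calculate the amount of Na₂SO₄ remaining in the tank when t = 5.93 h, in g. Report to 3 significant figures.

Let m(t) be the amount of Na₂SO₄. Volume: V(t) = V₀ + (Q_in − Q_out) t = 15.0 − 0.40100 t; V(5.93) = 12.622 m³.
No Na₂SO₄ enters, so dm/dt = −Q_out · (m/V).
dm/m = −Q_out dt/(V₀ − 0.40100 t); integrating gives ln(m/m₀) = −(Q_out/(Q_in−Q_out)) ln(V/V₀).
m = m₀ (V₀/V)^(Q_out/(Q_in−Q_out)) = 56.1 × (15.0/12.622)^(-3.2419) = 32.059 g.

32.1 g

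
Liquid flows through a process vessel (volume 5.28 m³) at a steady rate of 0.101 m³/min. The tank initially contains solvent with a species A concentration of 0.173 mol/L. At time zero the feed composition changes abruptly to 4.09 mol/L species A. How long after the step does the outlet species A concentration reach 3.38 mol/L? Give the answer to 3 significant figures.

Species balance: V dC/dt = Q(C_in − C) ⇒ τ = V/Q = 52.277 min.
C(t) = C_in + (C₀ − C_in) e^(−t/τ). Set C = 3.38 and solve for t:
e^(−t/τ) = (C − C_in)/(C₀ − C_in) = (3.38 − 4.09)/(0.173 − 4.09) = 0.18126
t = −τ ln(…) = 52.277 × 1.7078 = 89.280 min.

89.3 min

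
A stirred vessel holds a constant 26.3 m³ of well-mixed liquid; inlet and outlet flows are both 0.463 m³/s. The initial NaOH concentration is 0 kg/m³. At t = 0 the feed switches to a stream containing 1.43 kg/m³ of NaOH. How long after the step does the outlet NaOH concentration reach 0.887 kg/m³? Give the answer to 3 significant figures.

Unsteady species balance (constant V, well mixed): V dC/dt = Q(C_in − C), so τ = V/Q = 56.803 s.
C(t) = C_in + (C₀ − C_in) e^(−t/τ). Set C = 0.887 and solve for t:
e^(−t/τ) = (C − C_in)/(C₀ − C_in) = (0.887 − 1.43)/(0 − 1.43) = 0.37972
t = −τ ln(…) = 56.803 × 0.96832 = 55.004 s.

55.0 s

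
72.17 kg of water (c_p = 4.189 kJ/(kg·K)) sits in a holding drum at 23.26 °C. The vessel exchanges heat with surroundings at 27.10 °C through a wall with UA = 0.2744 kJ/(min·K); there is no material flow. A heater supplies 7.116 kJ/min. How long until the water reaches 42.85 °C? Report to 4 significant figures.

Energy balance: M c_p dT/dt = −UA(T − T_amb) + Q̇.
τ = M c_p/UA = 1101.75 min; T_ss = T_amb + Q̇/UA = 27.10 + 7.116/0.2744 = 53.0329 °C.
T(t) = T_ss + (T₀ − T_ss)e^(−t/τ); set T = 42.85:
t = −τ ln[(T − T_ss)/(T₀ − T_ss)] = −1101.75 · ln(0.342020) = 1182.05 min.

1182 min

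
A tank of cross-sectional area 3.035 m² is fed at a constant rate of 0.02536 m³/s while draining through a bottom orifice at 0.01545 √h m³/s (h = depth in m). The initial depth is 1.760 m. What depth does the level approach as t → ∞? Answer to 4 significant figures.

2.694 m

A dh/dt = Q_in − 0.01545 √h. Steady state requires inflow = outflow:
Q_in = 0.01545 √h_ss ⇒ √h_ss = 0.02536/0.01545 = 1.64142.
h_ss = 1.64142² = 2.69427 m. (Since h₀ = 1.760 m < h_ss, the level will rise toward this value.)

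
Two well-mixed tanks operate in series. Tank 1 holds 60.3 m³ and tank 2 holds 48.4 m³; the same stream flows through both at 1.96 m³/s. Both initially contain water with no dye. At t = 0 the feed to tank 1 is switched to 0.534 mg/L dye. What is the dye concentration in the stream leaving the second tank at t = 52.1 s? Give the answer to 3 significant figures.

Each tank obeys Vᵢ dCᵢ/dt = Q(Cᵢ₋₁ − Cᵢ), so τᵢ = Vᵢ/Q.
τ₁ = 60.3/1.96 = 30.765 s; τ₂ = 48.4/1.96 = 24.694 s.
Tank 1: C₁ = C_in(1 − e^(−t/τ₁)). Tank 2 (τ₁ ≠ τ₂): C₂ = C_in[1 − (τ₁ e^(−t/τ₁) − τ₂ e^(−t/τ₂))/(τ₁ − τ₂)].
At t = 52.1: e^(−t/τ₁) = 0.18388, e^(−t/τ₂) = 0.12126.
C₂ = 0.534·[1 − (30.765·0.18388 − 24.694·0.12126)/(6.0714)] = 0.534·0.56142 = 0.29980 mg/L.

0.300 mg/L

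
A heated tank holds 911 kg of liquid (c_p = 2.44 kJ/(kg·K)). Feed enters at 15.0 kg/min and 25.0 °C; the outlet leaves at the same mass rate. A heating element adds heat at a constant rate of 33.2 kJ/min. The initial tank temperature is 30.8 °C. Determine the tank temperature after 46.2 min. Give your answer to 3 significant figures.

First-law balance (no shaft work): M c_p dT/dt = ṁ c_p (T_in − T) + 33.2.
τ = M/ṁ = 60.733 min; T_ss = T_in + Q̇/(ṁ c_p) = 25.0 + 33.2/(15.0·2.44) = 25.907 °C.
This is linear first-order; T(t) = T_ss + (T₀ − T_ss) e^(−t/τ).
T(46.2) = 25.907 + (4.8929)·e^(−46.2/60.733) = 25.907 + (4.8929)·0.46734 = 28.194 °C.

28.2 °C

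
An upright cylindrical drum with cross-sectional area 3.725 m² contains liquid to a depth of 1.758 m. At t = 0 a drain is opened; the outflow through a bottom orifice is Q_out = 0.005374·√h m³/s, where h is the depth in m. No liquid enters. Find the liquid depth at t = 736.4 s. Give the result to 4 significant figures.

0.6315 m

Accumulation of liquid (constant cross-section A): A dh/dt = −0.005374 √h.
Separate and integrate: 2(√h − √h₀) = −(0.005374/A) t.
√h = √1.758 − 0.005374·736.4/(2·3.725) = 1.32590 − 0.531196 = 0.794699.
h = 0.794699² = 0.631547 m.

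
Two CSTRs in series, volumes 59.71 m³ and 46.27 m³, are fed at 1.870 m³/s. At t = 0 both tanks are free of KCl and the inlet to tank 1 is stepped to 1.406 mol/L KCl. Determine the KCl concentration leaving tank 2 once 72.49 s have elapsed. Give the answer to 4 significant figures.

1.019 mol/L

Time constants: τᵢ = Vᵢ/Q for each well-mixed tank.
τ₁ = 59.71/1.870 = 31.9305 s; τ₂ = 46.27/1.870 = 24.7433 s.
Solving the cascade with C₁(0)=C₂(0)=0 gives C₂(t) = C_in[1 − (τ₁ e^(−t/τ₁) − τ₂ e^(−t/τ₂))/(τ₁ − τ₂)].
At t = 72.49: e^(−t/τ₁) = 0.103287, e^(−t/τ₂) = 0.0534141.
C₂ = 1.406·[1 − (31.9305·0.103287 − 24.7433·0.0534141)/(7.18717)] = 1.406·0.725016 = 1.01937 mol/L.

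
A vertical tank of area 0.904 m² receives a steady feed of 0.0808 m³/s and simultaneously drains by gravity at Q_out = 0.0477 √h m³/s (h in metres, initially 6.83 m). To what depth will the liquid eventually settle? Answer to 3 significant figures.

A dh/dt = Q_in − 0.0477 √h. Steady state requires inflow = outflow:
Q_in = 0.0477 √h_ss ⇒ √h_ss = 0.0808/0.0477 = 1.6939.
h_ss = 1.6939² = 2.8694 m. (Since h₀ = 6.83 m > h_ss, the level will fall toward this value.)

2.87 m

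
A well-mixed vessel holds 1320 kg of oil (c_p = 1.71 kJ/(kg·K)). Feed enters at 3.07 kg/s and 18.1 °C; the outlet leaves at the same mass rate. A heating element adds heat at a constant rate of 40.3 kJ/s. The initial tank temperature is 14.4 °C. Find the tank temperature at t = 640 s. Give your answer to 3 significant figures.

23.2 °C

M c_p dT/dt = ṁ c_p (T_in − T) + Q̇.
Rearrange: dT/dt = (T_ss − T)/τ with τ = M/ṁ = 429.97 s and T_ss = T_in + Q̇/(ṁ c_p) = 25.777 °C.
Integrating: T(t) = T_ss + (T₀ − T_ss) e^(−t/τ).
T(640) = 25.777 + (-11.377)·e^(−640/429.97) = 25.777 + (-11.377)·0.22571 = 23.209 °C.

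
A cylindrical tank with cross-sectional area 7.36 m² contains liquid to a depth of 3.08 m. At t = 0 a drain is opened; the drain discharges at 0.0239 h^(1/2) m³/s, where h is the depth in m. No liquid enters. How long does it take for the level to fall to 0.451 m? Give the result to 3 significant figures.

A dh/dt = −Q_out = −0.0239 √h.
∫ h^(−1/2) dh = −(0.0239/A) ∫ dt, giving 2√h = 2√h₀ − (0.0239/A) t.
t = 2A(√h₀ − √h)/0.0239 = 2·7.36·(√3.08 − √0.451)/0.0239
  = 14.720 × (1.7550 − 0.67157) / 0.0239 = 667.28 s.

667 s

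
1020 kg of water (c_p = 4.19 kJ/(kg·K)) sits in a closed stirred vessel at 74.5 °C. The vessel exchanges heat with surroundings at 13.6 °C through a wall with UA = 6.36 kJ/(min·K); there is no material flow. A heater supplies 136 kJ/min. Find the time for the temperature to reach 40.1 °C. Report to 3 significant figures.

1370 min

M c_p dT/dt = −UA(T − T_amb) + Q̇.
τ = M c_p/UA = 671.98 min; T_ss = T_amb + Q̇/UA = 13.6 + 136/6.36 = 34.984 °C.
T(t) = T_ss + (T₀ − T_ss)e^(−t/τ); set T = 40.1:
t = −τ ln[(T − T_ss)/(T₀ − T_ss)] = −671.98 · ln(0.12947) = 1373.7 min.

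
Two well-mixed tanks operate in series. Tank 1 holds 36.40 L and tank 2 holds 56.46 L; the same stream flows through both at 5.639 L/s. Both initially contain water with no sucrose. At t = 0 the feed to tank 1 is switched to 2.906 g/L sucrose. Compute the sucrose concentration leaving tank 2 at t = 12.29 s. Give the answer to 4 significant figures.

1.295 g/L

Species balance on tank i: dCᵢ/dt = (Cᵢ₋₁ − Cᵢ)/τᵢ with τᵢ = Vᵢ/Q.
τ₁ = 36.40/5.639 = 6.45505 s; τ₂ = 56.46/5.639 = 10.0124 s.
Solving the cascade with C₁(0)=C₂(0)=0 gives C₂(t) = C_in[1 − (τ₁ e^(−t/τ₁) − τ₂ e^(−t/τ₂))/(τ₁ − τ₂)].
At t = 12.29: e^(−t/τ₁) = 0.148981, e^(−t/τ₂) = 0.293031.
C₂ = 2.906·[1 − (6.45505·0.148981 − 10.0124·0.293031)/(-3.55737)] = 2.906·0.445582 = 1.29486 g/L.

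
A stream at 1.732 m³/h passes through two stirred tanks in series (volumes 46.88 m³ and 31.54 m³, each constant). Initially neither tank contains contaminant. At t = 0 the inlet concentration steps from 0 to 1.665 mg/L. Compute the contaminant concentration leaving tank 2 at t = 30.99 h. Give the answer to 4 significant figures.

0.6699 mg/L

Time constants: τᵢ = Vᵢ/Q for each well-mixed tank.
τ₁ = 46.88/1.732 = 27.0670 h; τ₂ = 31.54/1.732 = 18.2102 h.
Tank 1: C₁ = C_in(1 − e^(−t/τ₁)). Tank 2 (τ₁ ≠ τ₂): C₂ = C_in[1 − (τ₁ e^(−t/τ₁) − τ₂ e^(−t/τ₂))/(τ₁ − τ₂)].
At t = 30.99: e^(−t/τ₁) = 0.318244, e^(−t/τ₂) = 0.182356.
C₂ = 1.665·[1 − (27.0670·0.318244 − 18.2102·0.182356)/(8.85681)] = 1.665·0.402362 = 0.669932 mg/L.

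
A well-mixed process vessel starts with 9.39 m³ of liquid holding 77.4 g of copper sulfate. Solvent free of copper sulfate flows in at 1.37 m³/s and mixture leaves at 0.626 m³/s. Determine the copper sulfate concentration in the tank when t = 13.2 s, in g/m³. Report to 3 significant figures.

Total volume: dV/dt = Q_in − Q_out = 0.74400 m³/s, so V(t) = 9.39 + 0.74400 t and V(13.2) = 19.211 m³.
Solute balance: dm/dt = 0 − Q_out C = −Q_out m/V(t).
dm/m = −Q_out dt/(V₀ + 0.74400 t); integrating gives ln(m/m₀) = −(Q_out/(Q_in−Q_out)) ln(V/V₀).
m = m₀ (V₀/V)^(Q_out/(Q_in−Q_out)) = 77.4 × (9.39/19.211)^(0.84140) = 42.381 g.
C = m/V = 42.381/19.211 = 2.2061 g/m³.

2.21 g/m³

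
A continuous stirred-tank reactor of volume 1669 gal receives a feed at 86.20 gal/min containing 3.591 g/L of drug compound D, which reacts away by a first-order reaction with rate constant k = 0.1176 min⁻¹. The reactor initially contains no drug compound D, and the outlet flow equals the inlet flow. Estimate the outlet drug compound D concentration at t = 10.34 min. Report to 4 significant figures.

0.9054 g/L

V dC/dt = Q(C_in − C) − k V C.
This is linear with rate a = Q/V + k = 0.169248 min⁻¹.
C_ss = Q C_in/(Q + kV) = 1.09583 g/L; C(t) = C_ss + (C₀ − C_ss) e^(−a t).
C(10.34) = 1.09583 + (-1.09583)·e^(−0.169248·10.34) = 1.09583 + (-1.09583)·0.173770 = 0.905408 g/L.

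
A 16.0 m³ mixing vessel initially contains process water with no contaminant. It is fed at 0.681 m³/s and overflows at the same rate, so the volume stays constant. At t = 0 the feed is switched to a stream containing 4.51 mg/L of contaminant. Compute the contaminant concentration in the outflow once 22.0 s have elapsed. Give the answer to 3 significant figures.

Species balance on the tank: V dC/dt = Q(C_in − C).
Time constant τ = V/Q = 16.0/0.681 = 23.495 s.
Solution: C(t) = C_in + (C₀ − C_in) e^(−t/τ).
C(22.0) = 4.51 + (0 − 4.51)·e^(−22.0/23.495) = 4.51 + (-4.5100)·0.39205 = 2.7419 mg/L.

2.74 mg/L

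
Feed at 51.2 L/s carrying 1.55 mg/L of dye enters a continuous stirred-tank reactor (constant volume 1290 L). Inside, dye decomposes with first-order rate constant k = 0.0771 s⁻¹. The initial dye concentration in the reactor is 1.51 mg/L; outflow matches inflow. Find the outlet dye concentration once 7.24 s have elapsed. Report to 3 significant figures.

Species balance: V dC/dt = Q C_in − Q C − k V C.
This is linear with rate a = Q/V + k = 0.11679 s⁻¹.
C_ss = Q C_in/(Q + kV) = 0.52675 mg/L; C(t) = C_ss + (C₀ − C_ss) e^(−a t).
C(7.24) = 0.52675 + (0.98325)·e^(−0.11679·7.24) = 0.52675 + (0.98325)·0.42932 = 0.94888 mg/L.

0.949 mg/L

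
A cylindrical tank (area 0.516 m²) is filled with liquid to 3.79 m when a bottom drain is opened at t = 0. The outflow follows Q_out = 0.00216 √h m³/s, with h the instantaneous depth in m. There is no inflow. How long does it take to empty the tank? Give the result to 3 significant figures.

930 s

A dh/dt = −Q_out = −0.00216 √h.
∫ h^(−1/2) dh = −(0.00216/A) ∫ dt, giving 2√h = 2√h₀ − (0.00216/A) t.
Set h = 0: 2√h₀ = (0.00216/A) t_empty ⇒ t_empty = 2A√h₀/0.00216.
t_empty = 2·0.516·√3.79/0.00216 = 1.0320·1.9468/0.00216 = 930.13 s.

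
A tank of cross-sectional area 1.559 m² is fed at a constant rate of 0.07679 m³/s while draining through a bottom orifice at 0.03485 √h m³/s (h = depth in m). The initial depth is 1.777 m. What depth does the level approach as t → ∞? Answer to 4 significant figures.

4.855 m

Level balance: A dh/dt = 0.07679 − 0.03485 √h. Setting dh/dt = 0:
Q_in = 0.03485 √h_ss ⇒ √h_ss = 0.07679/0.03485 = 2.20344.
h_ss = 2.20344² = 4.85516 m. (Since h₀ = 1.777 m < h_ss, the level will rise toward this value.)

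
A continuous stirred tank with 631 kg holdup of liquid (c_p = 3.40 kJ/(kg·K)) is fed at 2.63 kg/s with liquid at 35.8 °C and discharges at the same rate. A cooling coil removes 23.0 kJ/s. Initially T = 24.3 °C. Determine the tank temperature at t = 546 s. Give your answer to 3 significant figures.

32.3 °C

Unsteady energy balance on the tank contents: M c_p dT/dt = ṁ c_p (T_in − T) − 23.0.
τ = M/ṁ = 239.92 s; T_ss = T_in − Q̇/(ṁ c_p) = 35.8 − 23.0/(2.63·3.40) = 33.228 °C.
This is linear first-order; T(t) = T_ss + (T₀ − T_ss) e^(−t/τ).
T(546) = 33.228 + (-8.9279)·e^(−546/239.92) = 33.228 + (-8.9279)·0.10272 = 32.311 °C.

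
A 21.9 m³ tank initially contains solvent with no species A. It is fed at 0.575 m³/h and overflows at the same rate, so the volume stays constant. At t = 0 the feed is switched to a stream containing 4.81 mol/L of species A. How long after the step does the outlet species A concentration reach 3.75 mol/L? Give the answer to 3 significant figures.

Species balance on the tank: V dC/dt = Q(C_in − C), so τ = V/Q = 38.087 h.
C(t) = C_in + (C₀ − C_in) e^(−t/τ). Set C = 3.75 and solve for t:
e^(−t/τ) = (C − C_in)/(C₀ − C_in) = (3.75 − 4.81)/(0 − 4.81) = 0.22037
t = −τ ln(…) = 38.087 × 1.5124 = 57.604 h.

57.6 h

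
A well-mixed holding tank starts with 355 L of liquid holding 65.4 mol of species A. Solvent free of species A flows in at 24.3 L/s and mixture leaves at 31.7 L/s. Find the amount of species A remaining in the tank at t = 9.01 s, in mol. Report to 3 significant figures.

26.8 mol

Total volume: dV/dt = Q_in − Q_out = -7.4000 L/s, so V(t) = 355 − 7.4000 t and V(9.01) = 288.33 L.
Solute balance: dm/dt = 0 − Q_out C = −Q_out m/V(t).
dm/m = −Q_out dt/(V₀ − 7.4000 t); integrating gives ln(m/m₀) = −(Q_out/(Q_in−Q_out)) ln(V/V₀).
m = m₀ (V₀/V)^(Q_out/(Q_in−Q_out)) = 65.4 × (355/288.33)^(-4.2838) = 26.826 mol.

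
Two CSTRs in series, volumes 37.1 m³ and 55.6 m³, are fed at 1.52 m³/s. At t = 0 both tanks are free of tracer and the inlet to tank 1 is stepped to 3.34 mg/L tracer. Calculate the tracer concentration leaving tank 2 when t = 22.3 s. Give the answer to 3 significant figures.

Time constants: τᵢ = Vᵢ/Q for each well-mixed tank.
τ₁ = 37.1/1.52 = 24.408 s; τ₂ = 55.6/1.52 = 36.579 s.
Tank 1: C₁ = C_in(1 − e^(−t/τ₁)). Tank 2 (τ₁ ≠ τ₂): C₂ = C_in[1 − (τ₁ e^(−t/τ₁) − τ₂ e^(−t/τ₂))/(τ₁ − τ₂)].
At t = 22.3: e^(−t/τ₁) = 0.40106, e^(−t/τ₂) = 0.54355.
C₂ = 3.34·[1 − (24.408·0.40106 − 36.579·0.54355)/(-12.171)] = 3.34·0.17072 = 0.57019 mg/L.

0.570 mg/L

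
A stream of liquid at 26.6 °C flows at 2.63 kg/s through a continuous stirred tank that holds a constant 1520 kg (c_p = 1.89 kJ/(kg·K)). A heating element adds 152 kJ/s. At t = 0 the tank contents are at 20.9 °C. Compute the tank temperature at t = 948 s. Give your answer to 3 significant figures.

Energy balance: M c_p dT/dt = ṁ c_p (T_in − T) + 152.
τ = M/ṁ = 577.95 s; T_ss = T_in + Q̇/(ṁ c_p) = 26.6 + 152/(2.63·1.89) = 57.179 °C.
This is linear first-order; T(t) = T_ss + (T₀ − T_ss) e^(−t/τ).
T(948) = 57.179 + (-36.279)·e^(−948/577.95) = 57.179 + (-36.279)·0.19392 = 50.144 °C.

50.1 °C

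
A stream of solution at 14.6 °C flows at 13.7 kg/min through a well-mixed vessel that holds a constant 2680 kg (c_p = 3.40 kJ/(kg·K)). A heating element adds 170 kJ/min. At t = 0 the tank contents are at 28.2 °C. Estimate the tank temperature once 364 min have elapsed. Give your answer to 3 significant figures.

First-law balance (no shaft work): M c_p dT/dt = ṁ c_p (T_in − T) + 170.
Rearrange: dT/dt = (T_ss − T)/τ with τ = M/ṁ = 195.62 min and T_ss = T_in + Q̇/(ṁ c_p) = 18.250 °C.
This is linear first-order; T(t) = T_ss + (T₀ − T_ss) e^(−t/τ).
T(364) = 18.250 + (9.9504)·e^(−364/195.62) = 18.250 + (9.9504)·0.15556 = 19.797 °C.

19.8 °C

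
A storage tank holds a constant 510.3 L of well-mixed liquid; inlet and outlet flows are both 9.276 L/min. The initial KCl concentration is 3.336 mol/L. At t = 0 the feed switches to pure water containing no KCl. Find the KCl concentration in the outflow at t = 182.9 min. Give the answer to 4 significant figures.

0.1200 mol/L

Unsteady species balance (constant V, well mixed): V dC/dt = Q(C_in − C).
Time constant τ = V/Q = 510.3/9.276 = 55.0129 min.
Solution: C(t) = C_in + (C₀ − C_in) e^(−t/τ).
C(182.9) = 0 + (3.336 − 0)·e^(−182.9/55.0129) = 0 + (3.33600)·0.0359843 = 0.120044 mol/L.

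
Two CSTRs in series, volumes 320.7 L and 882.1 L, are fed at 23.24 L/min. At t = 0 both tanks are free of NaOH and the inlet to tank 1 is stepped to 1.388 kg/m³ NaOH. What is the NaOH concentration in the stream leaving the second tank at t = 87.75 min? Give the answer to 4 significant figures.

1.173 kg/m³

Species balance on tank i: dCᵢ/dt = (Cᵢ₋₁ − Cᵢ)/τᵢ with τᵢ = Vᵢ/Q.
τ₁ = 320.7/23.24 = 13.7995 min; τ₂ = 882.1/23.24 = 37.9561 min.
Solving the cascade with C₁(0)=C₂(0)=0 gives C₂(t) = C_in[1 − (τ₁ e^(−t/τ₁) − τ₂ e^(−t/τ₂))/(τ₁ − τ₂)].
At t = 87.75: e^(−t/τ₁) = 0.00173121, e^(−t/τ₂) = 0.0990747.
C₂ = 1.388·[1 − (13.7995·0.00173121 − 37.9561·0.0990747)/(-24.1566)] = 1.388·0.845318 = 1.17330 kg/m³.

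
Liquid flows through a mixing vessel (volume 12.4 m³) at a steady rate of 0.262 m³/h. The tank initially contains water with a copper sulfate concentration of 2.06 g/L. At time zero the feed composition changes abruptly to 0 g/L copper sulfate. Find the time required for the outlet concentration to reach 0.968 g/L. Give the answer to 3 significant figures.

Species balance: V dC/dt = Q(C_in − C) ⇒ τ = V/Q = 47.328 h.
C(t) = C_in + (C₀ − C_in) e^(−t/τ). Set C = 0.968 and solve for t:
e^(−t/τ) = (C − C_in)/(C₀ − C_in) = (0.968 − 0)/(2.06 − 0) = 0.46990
t = −τ ln(…) = 47.328 × 0.75523 = 35.744 h.

35.7 h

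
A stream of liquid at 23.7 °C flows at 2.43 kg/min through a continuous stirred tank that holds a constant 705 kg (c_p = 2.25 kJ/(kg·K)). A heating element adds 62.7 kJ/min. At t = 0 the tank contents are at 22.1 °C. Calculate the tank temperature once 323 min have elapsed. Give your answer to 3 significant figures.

30.9 °C

M c_p dT/dt = ṁ c_p (T_in − T) + Q̇.
Rearrange: dT/dt = (T_ss − T)/τ with τ = M/ṁ = 290.12 min and T_ss = T_in + Q̇/(ṁ c_p) = 35.168 °C.
Solution: T(t) = T_ss + (T₀ − T_ss) e^(−t/τ).
T(323) = 35.168 + (-13.068)·e^(−323/290.12) = 35.168 + (-13.068)·0.32847 = 30.875 °C.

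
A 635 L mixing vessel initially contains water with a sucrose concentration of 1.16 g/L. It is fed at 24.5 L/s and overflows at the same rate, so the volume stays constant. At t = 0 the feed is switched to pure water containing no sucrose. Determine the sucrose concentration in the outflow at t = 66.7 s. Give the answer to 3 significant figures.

0.0885 g/L

Mass balance on the solute (V constant): V dC/dt = Q(C_in − C).
Rewrite as dC/dt + C/τ = C_in/τ, τ = V/Q = 25.918 s.
Integrating: C(t) = C_in + (C₀ − C_in) e^(−t/τ).
C(66.7) = 0 + (1.16 − 0)·e^(−66.7/25.918) = 0 + (1.1600)·0.076271 = 0.088474 g/L.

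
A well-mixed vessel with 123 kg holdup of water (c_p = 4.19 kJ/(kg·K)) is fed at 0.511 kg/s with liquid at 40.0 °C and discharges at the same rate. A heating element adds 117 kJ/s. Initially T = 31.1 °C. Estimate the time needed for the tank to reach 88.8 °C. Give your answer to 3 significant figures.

574 s

M c_p dT/dt = ṁ c_p (T_in − T) + Q̇.
τ = M/ṁ = 240.70 s; T_ss = T_in + Q̇/(ṁ c_p) = 94.645 °C.
T(t) = T_ss + (T₀ − T_ss) e^(−t/τ). Set T = 88.8:
e^(−t/τ) = (88.8 − 94.645)/(31.1 − 94.645) = 0.091983
t = −240.70 · ln(0.091983) = 574.36 s.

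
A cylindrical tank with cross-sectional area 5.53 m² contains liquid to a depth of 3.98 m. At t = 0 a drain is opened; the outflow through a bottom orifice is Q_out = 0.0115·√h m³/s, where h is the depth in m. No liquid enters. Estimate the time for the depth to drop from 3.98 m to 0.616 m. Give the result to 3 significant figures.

Accumulation of liquid (constant cross-section A): A dh/dt = −0.0115 √h.
∫ h^(−1/2) dh = −(0.0115/A) ∫ dt, giving 2√h = 2√h₀ − (0.0115/A) t.
t = 2A(√h₀ − √h)/0.0115 = 2·5.53·(√3.98 − √0.616)/0.0115
  = 11.060 × (1.9950 − 0.78486) / 0.0115 = 1163.8 s.

1160 s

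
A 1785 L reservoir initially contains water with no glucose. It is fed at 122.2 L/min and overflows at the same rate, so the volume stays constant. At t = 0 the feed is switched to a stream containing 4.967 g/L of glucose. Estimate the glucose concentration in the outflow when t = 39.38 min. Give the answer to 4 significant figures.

4.632 g/L

Accumulation = in − out for the solute gives V dC/dt = Q(C_in − C).
Time constant τ = V/Q = 1785/122.2 = 14.6072 min.
This is linear first-order; C(t) = C_in + (C₀ − C_in) e^(−t/τ).
C(39.38) = 4.967 + (0 − 4.967)·e^(−39.38/14.6072) = 4.967 + (-4.96700)·0.0674796 = 4.63183 g/L.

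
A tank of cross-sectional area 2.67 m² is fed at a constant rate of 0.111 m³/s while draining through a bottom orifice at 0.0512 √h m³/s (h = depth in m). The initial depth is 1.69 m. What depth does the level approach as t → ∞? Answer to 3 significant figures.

A dh/dt = Q_in − 0.0512 √h. Steady state requires inflow = outflow:
Q_in = 0.0512 √h_ss ⇒ √h_ss = 0.111/0.0512 = 2.1680.
h_ss = 2.1680² = 4.7001 m. (Since h₀ = 1.69 m < h_ss, the level will rise toward this value.)

4.70 m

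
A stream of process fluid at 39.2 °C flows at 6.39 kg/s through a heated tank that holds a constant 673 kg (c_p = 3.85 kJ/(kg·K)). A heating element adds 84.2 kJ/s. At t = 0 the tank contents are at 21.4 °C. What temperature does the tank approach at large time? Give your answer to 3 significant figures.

Unsteady energy balance on the tank contents: M c_p dT/dt = ṁ c_p (T_in − T) + 84.2.
At steady state dT/dt = 0 ⇒ T_ss = T_in + Q̇/(ṁ c_p) = 39.2 + 84.2/(6.39·3.85) = 42.623 °C.

42.6 °C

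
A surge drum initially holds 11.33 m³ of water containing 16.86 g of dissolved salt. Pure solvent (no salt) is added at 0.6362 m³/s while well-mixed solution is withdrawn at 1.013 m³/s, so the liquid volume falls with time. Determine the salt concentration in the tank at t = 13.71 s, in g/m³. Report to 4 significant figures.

Total volume: dV/dt = Q_in − Q_out = -0.376800 m³/s, so V(t) = 11.33 − 0.376800 t and V(13.71) = 6.16407 m³.
Species balance (pure solvent in): dm/dt = −Q_out · m/V(t).
Separate: dm/m = −Q_out dt/V(t) ⇒ ln(m/m₀) = −(Q_out/(Q_in−Q_out)) ln(V/V₀).
m = m₀ (V₀/V)^(Q_out/(Q_in−Q_out)) = 16.86 × (11.33/6.16407)^(-2.68843) = 3.28200 g.
C = m/V = 3.28200/6.16407 = 0.532440 g/m³.

0.5324 g/m³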